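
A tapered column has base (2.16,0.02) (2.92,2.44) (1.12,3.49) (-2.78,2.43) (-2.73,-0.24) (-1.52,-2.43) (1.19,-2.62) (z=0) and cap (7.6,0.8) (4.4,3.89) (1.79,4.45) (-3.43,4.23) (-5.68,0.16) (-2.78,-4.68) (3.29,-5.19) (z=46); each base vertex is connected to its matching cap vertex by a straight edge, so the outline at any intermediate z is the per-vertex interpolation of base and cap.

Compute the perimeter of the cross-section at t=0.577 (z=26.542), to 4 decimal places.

Perimeter at t=0.577: 28.3804

Cross-section at t=0.577: each vertex is (1-t)·p0[i] + t·p1[i].
  v1: (1-0.577)·(2.16,0.02) + 0.577·(7.6,0.8) = (5.2989,0.4701)
  v2: (1-0.577)·(2.92,2.44) + 0.577·(4.4,3.89) = (3.7740,3.2767)
  v3: (1-0.577)·(1.12,3.49) + 0.577·(1.79,4.45) = (1.5066,4.0439)
  v4: (1-0.577)·(-2.78,2.43) + 0.577·(-3.43,4.23) = (-3.1551,3.4686)
  v5: (1-0.577)·(-2.73,-0.24) + 0.577·(-5.68,0.16) = (-4.4322,-0.0092)
  v6: (1-0.577)·(-1.52,-2.43) + 0.577·(-2.78,-4.68) = (-2.2470,-3.7282)
  v7: (1-0.577)·(1.19,-2.62) + 0.577·(3.29,-5.19) = (2.4017,-4.1029)
Perimeter = Σ |v_{i+1} − v_i|:
  edge 1→2: √(-1.5249² + 2.8066²) = 3.1941 (running 3.1941)
  edge 2→3: √(-2.2674² + 0.7673²) = 2.3937 (running 5.5878)
  edge 3→4: √(-4.6616² + -0.5753²) = 4.6970 (running 10.2848)
  edge 4→5: √(-1.2771² + -3.4778²) = 3.7049 (running 13.9897)
  edge 5→6: √(2.1851² + -3.7190²) = 4.3135 (running 18.3031)
  edge 6→7: √(4.6487² + -0.3746²) = 4.6638 (running 22.9669)
  edge 7→1: √(2.8972² + 4.5730²) = 5.4135 (running 28.3804)
Perimeter = 28.3804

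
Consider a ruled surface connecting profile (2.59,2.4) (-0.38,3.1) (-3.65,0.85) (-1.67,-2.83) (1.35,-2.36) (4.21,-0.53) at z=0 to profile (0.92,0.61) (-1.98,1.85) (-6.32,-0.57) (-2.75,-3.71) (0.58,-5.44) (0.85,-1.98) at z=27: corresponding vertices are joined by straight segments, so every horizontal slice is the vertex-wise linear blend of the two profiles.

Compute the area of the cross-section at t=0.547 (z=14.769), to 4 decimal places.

Cross-section at t=0.547: each vertex is (1-t)·p0[i] + t·p1[i].
  v1: (1-0.547)·(2.59,2.4) + 0.547·(0.92,0.61) = (1.6765,1.4209)
  v2: (1-0.547)·(-0.38,3.1) + 0.547·(-1.98,1.85) = (-1.2552,2.4162)
  v3: (1-0.547)·(-3.65,0.85) + 0.547·(-6.32,-0.57) = (-5.1105,0.0733)
  v4: (1-0.547)·(-1.67,-2.83) + 0.547·(-2.75,-3.71) = (-2.2608,-3.3114)
  v5: (1-0.547)·(1.35,-2.36) + 0.547·(0.58,-5.44) = (0.9288,-4.0448)
  v6: (1-0.547)·(4.21,-0.53) + 0.547·(0.85,-1.98) = (2.3721,-1.3232)
Shoelace sum Σ(x_i·y_{i+1} − x_{i+1}·y_i):
  i=1: 1.6765·2.4162 − -1.2552·1.4209 = +5.8343 (running +5.8343)
  i=2: -1.2552·0.0733 − -5.1105·2.4162 = +12.2563 (running +18.0906)
  i=3: -5.1105·-3.3114 − -2.2608·0.0733 = +17.0883 (running +35.1789)
  i=4: -2.2608·-4.0448 − 0.9288·-3.3114 = +12.2199 (running +47.3988)
  i=5: 0.9288·-1.3232 − 2.3721·-4.0448 = +8.3655 (running +55.7643)
  i=6: 2.3721·1.4209 − 1.6765·-1.3232 = +5.5887 (running +61.3530)
Area = |Σ|/2 = |61.3530|/2 = 30.6765

Area at t=0.547: 30.6765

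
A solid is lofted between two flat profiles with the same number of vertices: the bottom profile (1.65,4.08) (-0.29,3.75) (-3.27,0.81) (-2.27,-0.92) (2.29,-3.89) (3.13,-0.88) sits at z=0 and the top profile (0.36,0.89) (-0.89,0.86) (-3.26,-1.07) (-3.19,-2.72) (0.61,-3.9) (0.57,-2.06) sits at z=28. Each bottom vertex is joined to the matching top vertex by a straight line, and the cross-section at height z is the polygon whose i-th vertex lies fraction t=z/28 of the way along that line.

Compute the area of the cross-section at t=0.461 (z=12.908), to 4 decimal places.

Area at t=0.461: 21.3444

Cross-section at t=0.461: each vertex is (1-t)·p0[i] + t·p1[i].
  v1: (1-0.461)·(1.65,4.08) + 0.461·(0.36,0.89) = (1.0553,2.6094)
  v2: (1-0.461)·(-0.29,3.75) + 0.461·(-0.89,0.86) = (-0.5666,2.4177)
  v3: (1-0.461)·(-3.27,0.81) + 0.461·(-3.26,-1.07) = (-3.2654,-0.0567)
  v4: (1-0.461)·(-2.27,-0.92) + 0.461·(-3.19,-2.72) = (-2.6941,-1.7498)
  v5: (1-0.461)·(2.29,-3.89) + 0.461·(0.61,-3.9) = (1.5155,-3.8946)
  v6: (1-0.461)·(3.13,-0.88) + 0.461·(0.57,-2.06) = (1.9498,-1.4240)
Shoelace sum Σ(x_i·y_{i+1} − x_{i+1}·y_i):
  i=1: 1.0553·2.4177 − -0.5666·2.6094 = +4.0299 (running +4.0299)
  i=2: -0.5666·-0.0567 − -3.2654·2.4177 = +7.9269 (running +11.9568)
  i=3: -3.2654·-1.7498 − -2.6941·-0.0567 = +5.5611 (running +17.5179)
  i=4: -2.6941·-3.8946 − 1.5155·-1.7498 = +13.1444 (running +30.6623)
  i=5: 1.5155·-1.4240 − 1.9498·-3.8946 = +5.4358 (running +36.0981)
  i=6: 1.9498·2.6094 − 1.0553·-1.4240 = +6.5907 (running +42.6888)
Area = |Σ|/2 = |42.6888|/2 = 21.3444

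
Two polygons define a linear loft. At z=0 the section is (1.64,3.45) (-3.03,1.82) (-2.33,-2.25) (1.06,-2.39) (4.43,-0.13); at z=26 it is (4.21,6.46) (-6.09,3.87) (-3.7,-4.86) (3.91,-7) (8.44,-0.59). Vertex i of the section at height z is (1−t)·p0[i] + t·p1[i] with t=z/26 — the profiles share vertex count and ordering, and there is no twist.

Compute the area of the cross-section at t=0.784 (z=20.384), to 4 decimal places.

Cross-section at t=0.784: each vertex is (1-t)·p0[i] + t·p1[i].
  v1: (1-0.784)·(1.64,3.45) + 0.784·(4.21,6.46) = (3.6549,5.8098)
  v2: (1-0.784)·(-3.03,1.82) + 0.784·(-6.09,3.87) = (-5.4290,3.4272)
  v3: (1-0.784)·(-2.33,-2.25) + 0.784·(-3.7,-4.86) = (-3.4041,-4.2962)
  v4: (1-0.784)·(1.06,-2.39) + 0.784·(3.91,-7) = (3.2944,-6.0042)
  v5: (1-0.784)·(4.43,-0.13) + 0.784·(8.44,-0.59) = (7.5738,-0.4906)
Shoelace sum Σ(x_i·y_{i+1} − x_{i+1}·y_i):
  i=1: 3.6549·3.4272 − -5.4290·5.8098 = +44.0679 (running +44.0679)
  i=2: -5.4290·-4.2962 − -3.4041·3.4272 = +34.9909 (running +79.0588)
  i=3: -3.4041·-6.0042 − 3.2944·-4.2962 = +34.5924 (running +113.6512)
  i=4: 3.2944·-0.4906 − 7.5738·-6.0042 = +43.8588 (running +157.5100)
  i=5: 7.5738·5.8098 − 3.6549·-0.4906 = +45.7960 (running +203.3060)
Area = |Σ|/2 = |203.3060|/2 = 101.6530

Area at t=0.784: 101.6530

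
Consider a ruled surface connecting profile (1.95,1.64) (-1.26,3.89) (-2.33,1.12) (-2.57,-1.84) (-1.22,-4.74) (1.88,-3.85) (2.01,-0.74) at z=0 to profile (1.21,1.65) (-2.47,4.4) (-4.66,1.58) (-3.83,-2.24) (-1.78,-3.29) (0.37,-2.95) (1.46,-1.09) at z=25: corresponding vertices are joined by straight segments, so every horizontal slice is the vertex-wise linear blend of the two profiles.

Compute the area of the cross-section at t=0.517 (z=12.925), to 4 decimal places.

Cross-section at t=0.517: each vertex is (1-t)·p0[i] + t·p1[i].
  v1: (1-0.517)·(1.95,1.64) + 0.517·(1.21,1.65) = (1.5674,1.6452)
  v2: (1-0.517)·(-1.26,3.89) + 0.517·(-2.47,4.4) = (-1.8856,4.1537)
  v3: (1-0.517)·(-2.33,1.12) + 0.517·(-4.66,1.58) = (-3.5346,1.3578)
  v4: (1-0.517)·(-2.57,-1.84) + 0.517·(-3.83,-2.24) = (-3.2214,-2.0468)
  v5: (1-0.517)·(-1.22,-4.74) + 0.517·(-1.78,-3.29) = (-1.5095,-3.9904)
  v6: (1-0.517)·(1.88,-3.85) + 0.517·(0.37,-2.95) = (1.0993,-3.3847)
  v7: (1-0.517)·(2.01,-0.74) + 0.517·(1.46,-1.09) = (1.7256,-0.9210)
Shoelace sum Σ(x_i·y_{i+1} − x_{i+1}·y_i):
  i=1: 1.5674·4.1537 − -1.8856·1.6452 = +9.6126 (running +9.6126)
  i=2: -1.8856·1.3578 − -3.5346·4.1537 = +12.1213 (running +21.7340)
  i=3: -3.5346·-2.0468 − -3.2214·1.3578 = +11.6087 (running +33.3427)
  i=4: -3.2214·-3.9904 − -1.5095·-2.0468 = +9.7649 (running +43.1076)
  i=5: -1.5095·-3.3847 − 1.0993·-3.9904 = +9.4960 (running +52.6036)
  i=6: 1.0993·-0.9210 − 1.7256·-3.3847 = +4.8284 (running +57.4320)
  i=7: 1.7256·1.6452 − 1.5674·-0.9210 = +4.2825 (running +61.7145)
Area = |Σ|/2 = |61.7145|/2 = 30.8572

Area at t=0.517: 30.8572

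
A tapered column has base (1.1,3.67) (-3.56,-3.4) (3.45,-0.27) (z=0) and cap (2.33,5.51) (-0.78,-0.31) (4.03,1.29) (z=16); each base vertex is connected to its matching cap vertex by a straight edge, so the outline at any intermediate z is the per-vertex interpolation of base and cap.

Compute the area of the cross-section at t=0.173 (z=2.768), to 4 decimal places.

Area at t=0.173: 16.4261

Cross-section at t=0.173: each vertex is (1-t)·p0[i] + t·p1[i].
  v1: (1-0.173)·(1.1,3.67) + 0.173·(2.33,5.51) = (1.3128,3.9883)
  v2: (1-0.173)·(-3.56,-3.4) + 0.173·(-0.78,-0.31) = (-3.0791,-2.8654)
  v3: (1-0.173)·(3.45,-0.27) + 0.173·(4.03,1.29) = (3.5503,-0.0001)
Shoelace sum Σ(x_i·y_{i+1} − x_{i+1}·y_i):
  i=1: 1.3128·-2.8654 − -3.0791·3.9883 = +8.5186 (running +8.5186)
  i=2: -3.0791·-0.0001 − 3.5503·-2.8654 = +10.1736 (running +18.6922)
  i=3: 3.5503·3.9883 − 1.3128·-0.0001 = +14.1600 (running +32.8522)
Area = |Σ|/2 = |32.8522|/2 = 16.4261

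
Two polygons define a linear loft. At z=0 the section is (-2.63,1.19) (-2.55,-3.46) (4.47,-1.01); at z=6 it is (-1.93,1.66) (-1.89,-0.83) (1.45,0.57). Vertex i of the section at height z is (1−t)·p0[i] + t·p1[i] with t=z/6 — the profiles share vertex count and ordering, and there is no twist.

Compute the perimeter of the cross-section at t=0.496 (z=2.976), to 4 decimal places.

Cross-section at t=0.496: each vertex is (1-t)·p0[i] + t·p1[i].
  v1: (1-0.496)·(-2.63,1.19) + 0.496·(-1.93,1.66) = (-2.2828,1.4231)
  v2: (1-0.496)·(-2.55,-3.46) + 0.496·(-1.89,-0.83) = (-2.2226,-2.1555)
  v3: (1-0.496)·(4.47,-1.01) + 0.496·(1.45,0.57) = (2.9721,-0.2263)
Perimeter = Σ |v_{i+1} − v_i|:
  edge 1→2: √(0.0602² + -3.5786²) = 3.5791 (running 3.5791)
  edge 2→3: √(5.1947² + 1.9292²) = 5.5414 (running 9.1205)
  edge 3→1: √(-5.2549² + 1.6494²) = 5.5077 (running 14.6282)
Perimeter = 14.6282

Perimeter at t=0.496: 14.6282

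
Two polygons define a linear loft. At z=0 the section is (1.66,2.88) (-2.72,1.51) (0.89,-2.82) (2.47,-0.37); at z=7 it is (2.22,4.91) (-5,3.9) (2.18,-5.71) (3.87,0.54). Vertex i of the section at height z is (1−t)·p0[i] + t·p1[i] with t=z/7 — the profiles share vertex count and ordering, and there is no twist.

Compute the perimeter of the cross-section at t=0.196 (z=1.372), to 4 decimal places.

Cross-section at t=0.196: each vertex is (1-t)·p0[i] + t·p1[i].
  v1: (1-0.196)·(1.66,2.88) + 0.196·(2.22,4.91) = (1.7698,3.2779)
  v2: (1-0.196)·(-2.72,1.51) + 0.196·(-5,3.9) = (-3.1669,1.9784)
  v3: (1-0.196)·(0.89,-2.82) + 0.196·(2.18,-5.71) = (1.1428,-3.3864)
  v4: (1-0.196)·(2.47,-0.37) + 0.196·(3.87,0.54) = (2.7444,-0.1916)
Perimeter = Σ |v_{i+1} − v_i|:
  edge 1→2: √(-4.9366² + -1.2994²) = 5.1048 (running 5.1048)
  edge 2→3: √(4.3097² + -5.3649²) = 6.8815 (running 11.9863)
  edge 3→4: √(1.6016² + 3.1948²) = 3.5738 (running 15.5601)
  edge 4→1: √(-0.9746² + 3.4695²) = 3.6038 (running 19.1639)
Perimeter = 19.1639

Perimeter at t=0.196: 19.1639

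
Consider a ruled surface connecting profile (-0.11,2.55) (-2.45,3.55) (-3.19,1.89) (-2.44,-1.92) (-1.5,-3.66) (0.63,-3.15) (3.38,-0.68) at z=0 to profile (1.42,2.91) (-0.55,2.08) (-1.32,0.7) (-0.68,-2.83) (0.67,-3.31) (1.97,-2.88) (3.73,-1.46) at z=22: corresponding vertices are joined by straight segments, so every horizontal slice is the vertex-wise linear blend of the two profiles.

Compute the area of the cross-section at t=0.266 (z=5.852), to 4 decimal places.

Cross-section at t=0.266: each vertex is (1-t)·p0[i] + t·p1[i].
  v1: (1-0.266)·(-0.11,2.55) + 0.266·(1.42,2.91) = (0.2970,2.6458)
  v2: (1-0.266)·(-2.45,3.55) + 0.266·(-0.55,2.08) = (-1.9446,3.1590)
  v3: (1-0.266)·(-3.19,1.89) + 0.266·(-1.32,0.7) = (-2.6926,1.5735)
  v4: (1-0.266)·(-2.44,-1.92) + 0.266·(-0.68,-2.83) = (-1.9718,-2.1621)
  v5: (1-0.266)·(-1.5,-3.66) + 0.266·(0.67,-3.31) = (-0.9228,-3.5669)
  v6: (1-0.266)·(0.63,-3.15) + 0.266·(1.97,-2.88) = (0.9864,-3.0782)
  v7: (1-0.266)·(3.38,-0.68) + 0.266·(3.73,-1.46) = (3.4731,-0.8875)
Shoelace sum Σ(x_i·y_{i+1} − x_{i+1}·y_i):
  i=1: 0.2970·3.1590 − -1.9446·2.6458 = +6.0831 (running +6.0831)
  i=2: -1.9446·1.5735 − -2.6926·3.1590 = +5.4461 (running +11.5292)
  i=3: -2.6926·-2.1621 − -1.9718·1.5735 = +8.9241 (running +20.4533)
  i=4: -1.9718·-3.5669 − -0.9228·-2.1621 = +5.0383 (running +25.4915)
  i=5: -0.9228·-3.0782 − 0.9864·-3.5669 = +6.3590 (running +31.8506)
  i=6: 0.9864·-0.8875 − 3.4731·-3.0782 = +9.8154 (running +41.6659)
  i=7: 3.4731·2.6458 − 0.2970·-0.8875 = +9.4526 (running +51.1185)
Area = |Σ|/2 = |51.1185|/2 = 25.5592

Area at t=0.266: 25.5592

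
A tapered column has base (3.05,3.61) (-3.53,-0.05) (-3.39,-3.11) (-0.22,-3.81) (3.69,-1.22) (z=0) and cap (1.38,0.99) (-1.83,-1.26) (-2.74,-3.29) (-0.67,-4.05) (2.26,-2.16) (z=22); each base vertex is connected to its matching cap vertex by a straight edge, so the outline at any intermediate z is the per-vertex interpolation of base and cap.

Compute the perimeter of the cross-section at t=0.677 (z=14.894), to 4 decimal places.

Perimeter at t=0.677: 17.6997

Cross-section at t=0.677: each vertex is (1-t)·p0[i] + t·p1[i].
  v1: (1-0.677)·(3.05,3.61) + 0.677·(1.38,0.99) = (1.9194,1.8363)
  v2: (1-0.677)·(-3.53,-0.05) + 0.677·(-1.83,-1.26) = (-2.3791,-0.8692)
  v3: (1-0.677)·(-3.39,-3.11) + 0.677·(-2.74,-3.29) = (-2.9500,-3.2319)
  v4: (1-0.677)·(-0.22,-3.81) + 0.677·(-0.67,-4.05) = (-0.5247,-3.9725)
  v5: (1-0.677)·(3.69,-1.22) + 0.677·(2.26,-2.16) = (2.7219,-1.8564)
Perimeter = Σ |v_{i+1} − v_i|:
  edge 1→2: √(-4.2985² + -2.7054²) = 5.0790 (running 5.0790)
  edge 2→3: √(-0.5709² + -2.3627²) = 2.4307 (running 7.5097)
  edge 3→4: √(2.4253² + -0.7406²) = 2.5359 (running 10.0456)
  edge 4→5: √(3.2465² + 2.1161²) = 3.8753 (running 13.9209)
  edge 5→1: √(-0.8025² + 3.6926²) = 3.7788 (running 17.6997)
Perimeter = 17.6997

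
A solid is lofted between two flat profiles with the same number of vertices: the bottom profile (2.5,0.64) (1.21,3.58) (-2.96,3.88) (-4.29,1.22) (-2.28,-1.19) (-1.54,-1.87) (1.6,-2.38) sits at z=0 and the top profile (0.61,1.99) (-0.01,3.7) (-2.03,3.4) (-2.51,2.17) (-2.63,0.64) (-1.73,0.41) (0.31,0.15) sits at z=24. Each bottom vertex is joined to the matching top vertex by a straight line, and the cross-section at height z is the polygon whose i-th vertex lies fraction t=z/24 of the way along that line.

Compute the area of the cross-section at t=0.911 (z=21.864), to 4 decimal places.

Area at t=0.911: 10.4604

Cross-section at t=0.911: each vertex is (1-t)·p0[i] + t·p1[i].
  v1: (1-0.911)·(2.5,0.64) + 0.911·(0.61,1.99) = (0.7782,1.8699)
  v2: (1-0.911)·(1.21,3.58) + 0.911·(-0.01,3.7) = (0.0986,3.6893)
  v3: (1-0.911)·(-2.96,3.88) + 0.911·(-2.03,3.4) = (-2.1128,3.4427)
  v4: (1-0.911)·(-4.29,1.22) + 0.911·(-2.51,2.17) = (-2.6684,2.0854)
  v5: (1-0.911)·(-2.28,-1.19) + 0.911·(-2.63,0.64) = (-2.5988,0.4771)
  v6: (1-0.911)·(-1.54,-1.87) + 0.911·(-1.73,0.41) = (-1.7131,0.2071)
  v7: (1-0.911)·(1.6,-2.38) + 0.911·(0.31,0.15) = (0.4248,-0.0752)
Shoelace sum Σ(x_i·y_{i+1} − x_{i+1}·y_i):
  i=1: 0.7782·3.6893 − 0.0986·1.8699 = +2.6867 (running +2.6867)
  i=2: 0.0986·3.4427 − -2.1128·3.6893 = +8.1341 (running +10.8208)
  i=3: -2.1128·2.0854 − -2.6684·3.4427 = +4.7805 (running +15.6014)
  i=4: -2.6684·0.4771 − -2.5988·2.0854 = +4.1466 (running +19.7479)
  i=5: -2.5988·0.2071 − -1.7131·0.4771 = +0.2792 (running +20.0271)
  i=6: -1.7131·-0.0752 − 0.4248·0.2071 = +0.0408 (running +20.0679)
  i=7: 0.4248·1.8699 − 0.7782·-0.0752 = +0.8528 (running +20.9208)
Area = |Σ|/2 = |20.9208|/2 = 10.4604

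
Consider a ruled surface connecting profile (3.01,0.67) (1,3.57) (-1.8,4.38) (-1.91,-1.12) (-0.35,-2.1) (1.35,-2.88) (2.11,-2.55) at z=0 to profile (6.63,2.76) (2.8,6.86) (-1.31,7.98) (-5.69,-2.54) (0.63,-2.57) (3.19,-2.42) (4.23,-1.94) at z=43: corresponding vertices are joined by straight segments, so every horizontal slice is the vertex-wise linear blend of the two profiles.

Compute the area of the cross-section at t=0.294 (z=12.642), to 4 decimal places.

Cross-section at t=0.294: each vertex is (1-t)·p0[i] + t·p1[i].
  v1: (1-0.294)·(3.01,0.67) + 0.294·(6.63,2.76) = (4.0743,1.2845)
  v2: (1-0.294)·(1,3.57) + 0.294·(2.8,6.86) = (1.5292,4.5373)
  v3: (1-0.294)·(-1.8,4.38) + 0.294·(-1.31,7.98) = (-1.6559,5.4384)
  v4: (1-0.294)·(-1.91,-1.12) + 0.294·(-5.69,-2.54) = (-3.0213,-1.5375)
  v5: (1-0.294)·(-0.35,-2.1) + 0.294·(0.63,-2.57) = (-0.0619,-2.2382)
  v6: (1-0.294)·(1.35,-2.88) + 0.294·(3.19,-2.42) = (1.8910,-2.7448)
  v7: (1-0.294)·(2.11,-2.55) + 0.294·(4.23,-1.94) = (2.7333,-2.3707)
Shoelace sum Σ(x_i·y_{i+1} − x_{i+1}·y_i):
  i=1: 4.0743·4.5373 − 1.5292·1.2845 = +16.5219 (running +16.5219)
  i=2: 1.5292·5.4384 − -1.6559·4.5373 = +15.8298 (running +32.3517)
  i=3: -1.6559·-1.5375 − -3.0213·5.4384 = +18.9771 (running +51.3288)
  i=4: -3.0213·-2.2382 − -0.0619·-1.5375 = +6.6671 (running +57.9959)
  i=5: -0.0619·-2.7448 − 1.8910·-2.2382 = +4.4022 (running +62.3981)
  i=6: 1.8910·-2.3707 − 2.7333·-2.7448 = +3.0194 (running +65.4175)
  i=7: 2.7333·1.2845 − 4.0743·-2.3707 = +13.1695 (running +78.5870)
Area = |Σ|/2 = |78.5870|/2 = 39.2935

Area at t=0.294: 39.2935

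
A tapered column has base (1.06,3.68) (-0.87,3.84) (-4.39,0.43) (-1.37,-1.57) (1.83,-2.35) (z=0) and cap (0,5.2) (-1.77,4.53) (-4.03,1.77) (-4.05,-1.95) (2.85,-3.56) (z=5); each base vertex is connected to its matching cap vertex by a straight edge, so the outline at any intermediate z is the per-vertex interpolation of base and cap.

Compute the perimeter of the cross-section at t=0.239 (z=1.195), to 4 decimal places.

Perimeter at t=0.239: 20.7987

Cross-section at t=0.239: each vertex is (1-t)·p0[i] + t·p1[i].
  v1: (1-0.239)·(1.06,3.68) + 0.239·(0,5.2) = (0.8067,4.0433)
  v2: (1-0.239)·(-0.87,3.84) + 0.239·(-1.77,4.53) = (-1.0851,4.0049)
  v3: (1-0.239)·(-4.39,0.43) + 0.239·(-4.03,1.77) = (-4.3040,0.7503)
  v4: (1-0.239)·(-1.37,-1.57) + 0.239·(-4.05,-1.95) = (-2.0105,-1.6608)
  v5: (1-0.239)·(1.83,-2.35) + 0.239·(2.85,-3.56) = (2.0738,-2.6392)
Perimeter = Σ |v_{i+1} − v_i|:
  edge 1→2: √(-1.8918² + -0.0384²) = 1.8921 (running 1.8921)
  edge 2→3: √(-3.2189² + -3.2546²) = 4.5775 (running 6.4697)
  edge 3→4: √(2.2934² + -2.4111²) = 3.3276 (running 9.7973)
  edge 4→5: √(4.0843² + -0.9784²) = 4.1998 (running 13.9972)
  edge 5→1: √(-1.2671² + 6.6825²) = 6.8015 (running 20.7987)
Perimeter = 20.7987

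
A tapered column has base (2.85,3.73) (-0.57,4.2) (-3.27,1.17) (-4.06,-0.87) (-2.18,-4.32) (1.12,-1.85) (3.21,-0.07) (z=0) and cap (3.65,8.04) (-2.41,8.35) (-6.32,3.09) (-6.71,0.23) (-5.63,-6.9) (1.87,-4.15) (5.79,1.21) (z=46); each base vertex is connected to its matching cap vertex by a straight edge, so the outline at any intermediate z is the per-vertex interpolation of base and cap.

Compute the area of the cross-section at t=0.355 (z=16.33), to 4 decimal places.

Area at t=0.355: 65.4551

Cross-section at t=0.355: each vertex is (1-t)·p0[i] + t·p1[i].
  v1: (1-0.355)·(2.85,3.73) + 0.355·(3.65,8.04) = (3.1340,5.2600)
  v2: (1-0.355)·(-0.57,4.2) + 0.355·(-2.41,8.35) = (-1.2232,5.6732)
  v3: (1-0.355)·(-3.27,1.17) + 0.355·(-6.32,3.09) = (-4.3528,1.8516)
  v4: (1-0.355)·(-4.06,-0.87) + 0.355·(-6.71,0.23) = (-5.0008,-0.4795)
  v5: (1-0.355)·(-2.18,-4.32) + 0.355·(-5.63,-6.9) = (-3.4047,-5.2359)
  v6: (1-0.355)·(1.12,-1.85) + 0.355·(1.87,-4.15) = (1.3862,-2.6665)
  v7: (1-0.355)·(3.21,-0.07) + 0.355·(5.79,1.21) = (4.1259,0.3844)
Shoelace sum Σ(x_i·y_{i+1} − x_{i+1}·y_i):
  i=1: 3.1340·5.6732 − -1.2232·5.2600 = +24.2141 (running +24.2141)
  i=2: -1.2232·1.8516 − -4.3528·5.6732 = +22.4294 (running +46.6434)
  i=3: -4.3528·-0.4795 − -5.0008·1.8516 = +11.3465 (running +57.9900)
  i=4: -5.0008·-5.2359 − -3.4047·-0.4795 = +24.5508 (running +82.5408)
  i=5: -3.4047·-2.6665 − 1.3862·-5.2359 = +16.3370 (running +98.8778)
  i=6: 1.3862·0.3844 − 4.1259·-2.6665 = +11.5346 (running +110.4124)
  i=7: 4.1259·5.2600 − 3.1340·0.3844 = +20.4977 (running +130.9102)
Area = |Σ|/2 = |130.9102|/2 = 65.4551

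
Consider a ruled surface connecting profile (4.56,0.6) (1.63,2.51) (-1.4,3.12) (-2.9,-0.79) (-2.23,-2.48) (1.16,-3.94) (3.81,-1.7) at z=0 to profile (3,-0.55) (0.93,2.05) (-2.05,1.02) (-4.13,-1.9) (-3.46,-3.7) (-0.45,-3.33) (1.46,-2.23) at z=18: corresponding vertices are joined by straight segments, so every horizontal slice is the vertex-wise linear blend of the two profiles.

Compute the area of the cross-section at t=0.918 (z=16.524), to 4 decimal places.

Cross-section at t=0.918: each vertex is (1-t)·p0[i] + t·p1[i].
  v1: (1-0.918)·(4.56,0.6) + 0.918·(3,-0.55) = (3.1279,-0.4557)
  v2: (1-0.918)·(1.63,2.51) + 0.918·(0.93,2.05) = (0.9874,2.0877)
  v3: (1-0.918)·(-1.4,3.12) + 0.918·(-2.05,1.02) = (-1.9967,1.1922)
  v4: (1-0.918)·(-2.9,-0.79) + 0.918·(-4.13,-1.9) = (-4.0291,-1.8090)
  v5: (1-0.918)·(-2.23,-2.48) + 0.918·(-3.46,-3.7) = (-3.3591,-3.6000)
  v6: (1-0.918)·(1.16,-3.94) + 0.918·(-0.45,-3.33) = (-0.3180,-3.3800)
  v7: (1-0.918)·(3.81,-1.7) + 0.918·(1.46,-2.23) = (1.6527,-2.1865)
Shoelace sum Σ(x_i·y_{i+1} − x_{i+1}·y_i):
  i=1: 3.1279·2.0877 − 0.9874·-0.4557 = +6.9802 (running +6.9802)
  i=2: 0.9874·1.1922 − -1.9967·2.0877 = +5.3457 (running +12.3259)
  i=3: -1.9967·-1.8090 − -4.0291·1.1922 = +8.4155 (running +20.7414)
  i=4: -4.0291·-3.6000 − -3.3591·-1.8090 = +8.4281 (running +29.1696)
  i=5: -3.3591·-3.3800 − -0.3180·-3.6000 = +10.2092 (running +39.3788)
  i=6: -0.3180·-2.1865 − 1.6527·-3.3800 = +6.2814 (running +45.6602)
  i=7: 1.6527·-0.4557 − 3.1279·-2.1865 = +6.0862 (running +51.7464)
Area = |Σ|/2 = |51.7464|/2 = 25.8732

Area at t=0.918: 25.8732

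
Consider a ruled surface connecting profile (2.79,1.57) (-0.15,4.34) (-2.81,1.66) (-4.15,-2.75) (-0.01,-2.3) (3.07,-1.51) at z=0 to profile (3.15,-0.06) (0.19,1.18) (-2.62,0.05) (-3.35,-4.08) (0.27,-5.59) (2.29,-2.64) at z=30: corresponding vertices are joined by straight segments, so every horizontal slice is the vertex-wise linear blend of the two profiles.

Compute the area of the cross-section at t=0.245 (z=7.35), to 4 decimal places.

Cross-section at t=0.245: each vertex is (1-t)·p0[i] + t·p1[i].
  v1: (1-0.245)·(2.79,1.57) + 0.245·(3.15,-0.06) = (2.8782,1.1707)
  v2: (1-0.245)·(-0.15,4.34) + 0.245·(0.19,1.18) = (-0.0667,3.5658)
  v3: (1-0.245)·(-2.81,1.66) + 0.245·(-2.62,0.05) = (-2.7635,1.2655)
  v4: (1-0.245)·(-4.15,-2.75) + 0.245·(-3.35,-4.08) = (-3.9540,-3.0758)
  v5: (1-0.245)·(-0.01,-2.3) + 0.245·(0.27,-5.59) = (0.0586,-3.1060)
  v6: (1-0.245)·(3.07,-1.51) + 0.245·(2.29,-2.64) = (2.8789,-1.7869)
Shoelace sum Σ(x_i·y_{i+1} − x_{i+1}·y_i):
  i=1: 2.8782·3.5658 − -0.0667·1.1707 = +10.3412 (running +10.3412)
  i=2: -0.0667·1.2655 − -2.7635·3.5658 = +9.7695 (running +20.1107)
  i=3: -2.7635·-3.0758 − -3.9540·1.2655 = +13.5039 (running +33.6146)
  i=4: -3.9540·-3.1060 − 0.0586·-3.0758 = +12.4616 (running +46.0762)
  i=5: 0.0586·-1.7869 − 2.8789·-3.1060 = +8.8373 (running +54.9135)
  i=6: 2.8789·1.1707 − 2.8782·-1.7869 = +8.5131 (running +63.4266)
Area = |Σ|/2 = |63.4266|/2 = 31.7133

Area at t=0.245: 31.7133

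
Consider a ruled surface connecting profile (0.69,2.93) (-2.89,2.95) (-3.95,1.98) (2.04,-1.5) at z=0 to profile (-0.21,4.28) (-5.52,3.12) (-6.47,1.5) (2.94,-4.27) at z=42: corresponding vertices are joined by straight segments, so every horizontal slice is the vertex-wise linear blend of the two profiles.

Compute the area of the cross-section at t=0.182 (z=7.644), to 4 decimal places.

Cross-section at t=0.182: each vertex is (1-t)·p0[i] + t·p1[i].
  v1: (1-0.182)·(0.69,2.93) + 0.182·(-0.21,4.28) = (0.5262,3.1757)
  v2: (1-0.182)·(-2.89,2.95) + 0.182·(-5.52,3.12) = (-3.3687,2.9809)
  v3: (1-0.182)·(-3.95,1.98) + 0.182·(-6.47,1.5) = (-4.4086,1.8926)
  v4: (1-0.182)·(2.04,-1.5) + 0.182·(2.94,-4.27) = (2.2038,-2.0041)
Shoelace sum Σ(x_i·y_{i+1} − x_{i+1}·y_i):
  i=1: 0.5262·2.9809 − -3.3687·3.1757 = +12.2664 (running +12.2664)
  i=2: -3.3687·1.8926 − -4.4086·2.9809 = +6.7662 (running +19.0327)
  i=3: -4.4086·-2.0041 − 2.2038·1.8926 = +4.6645 (running +23.6972)
  i=4: 2.2038·3.1757 − 0.5262·-2.0041 = +8.0532 (running +31.7504)
Area = |Σ|/2 = |31.7504|/2 = 15.8752

Area at t=0.182: 15.8752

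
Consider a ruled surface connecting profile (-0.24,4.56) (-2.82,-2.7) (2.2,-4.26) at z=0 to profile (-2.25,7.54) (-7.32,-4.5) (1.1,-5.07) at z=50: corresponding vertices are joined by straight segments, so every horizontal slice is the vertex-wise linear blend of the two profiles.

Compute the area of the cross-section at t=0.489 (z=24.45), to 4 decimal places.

Cross-section at t=0.489: each vertex is (1-t)·p0[i] + t·p1[i].
  v1: (1-0.489)·(-0.24,4.56) + 0.489·(-2.25,7.54) = (-1.2229,6.0172)
  v2: (1-0.489)·(-2.82,-2.7) + 0.489·(-7.32,-4.5) = (-5.0205,-3.5802)
  v3: (1-0.489)·(2.2,-4.26) + 0.489·(1.1,-5.07) = (1.6621,-4.6561)
Shoelace sum Σ(x_i·y_{i+1} − x_{i+1}·y_i):
  i=1: -1.2229·-3.5802 − -5.0205·6.0172 = +34.5876 (running +34.5876)
  i=2: -5.0205·-4.6561 − 1.6621·-3.5802 = +29.3266 (running +63.9142)
  i=3: 1.6621·6.0172 − -1.2229·-4.6561 = +4.3073 (running +68.2215)
Area = |Σ|/2 = |68.2215|/2 = 34.1108

Area at t=0.489: 34.1108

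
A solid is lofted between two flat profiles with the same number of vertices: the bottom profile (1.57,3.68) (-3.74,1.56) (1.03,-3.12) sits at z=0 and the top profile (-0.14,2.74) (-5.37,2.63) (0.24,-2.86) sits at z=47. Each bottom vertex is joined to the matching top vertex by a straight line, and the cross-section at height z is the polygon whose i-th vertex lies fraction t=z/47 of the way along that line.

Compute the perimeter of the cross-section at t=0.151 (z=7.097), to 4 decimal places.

Cross-section at t=0.151: each vertex is (1-t)·p0[i] + t·p1[i].
  v1: (1-0.151)·(1.57,3.68) + 0.151·(-0.14,2.74) = (1.3118,3.5381)
  v2: (1-0.151)·(-3.74,1.56) + 0.151·(-5.37,2.63) = (-3.9861,1.7216)
  v3: (1-0.151)·(1.03,-3.12) + 0.151·(0.24,-2.86) = (0.9107,-3.0807)
Perimeter = Σ |v_{i+1} − v_i|:
  edge 1→2: √(-5.2979² + -1.8165²) = 5.6007 (running 5.6007)
  edge 2→3: √(4.8968² + -4.8023²) = 6.8587 (running 12.4593)
  edge 3→1: √(0.4011² + 6.6188²) = 6.6309 (running 19.0903)
Perimeter = 19.0903

Perimeter at t=0.151: 19.0903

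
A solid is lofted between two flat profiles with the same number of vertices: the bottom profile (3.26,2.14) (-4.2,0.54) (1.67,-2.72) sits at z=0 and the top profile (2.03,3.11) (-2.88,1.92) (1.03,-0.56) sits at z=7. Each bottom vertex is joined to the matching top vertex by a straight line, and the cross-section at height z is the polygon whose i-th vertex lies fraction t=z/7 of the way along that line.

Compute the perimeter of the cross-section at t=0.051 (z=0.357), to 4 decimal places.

Perimeter at t=0.051: 19.1524

Cross-section at t=0.051: each vertex is (1-t)·p0[i] + t·p1[i].
  v1: (1-0.051)·(3.26,2.14) + 0.051·(2.03,3.11) = (3.1973,2.1895)
  v2: (1-0.051)·(-4.2,0.54) + 0.051·(-2.88,1.92) = (-4.1327,0.6104)
  v3: (1-0.051)·(1.67,-2.72) + 0.051·(1.03,-0.56) = (1.6374,-2.6098)
Perimeter = Σ |v_{i+1} − v_i|:
  edge 1→2: √(-7.3299² + -1.5791²) = 7.4981 (running 7.4981)
  edge 2→3: √(5.7700² + -3.2202²) = 6.6078 (running 14.1059)
  edge 3→1: √(1.5599² + 4.7993²) = 5.0465 (running 19.1524)
Perimeter = 19.1524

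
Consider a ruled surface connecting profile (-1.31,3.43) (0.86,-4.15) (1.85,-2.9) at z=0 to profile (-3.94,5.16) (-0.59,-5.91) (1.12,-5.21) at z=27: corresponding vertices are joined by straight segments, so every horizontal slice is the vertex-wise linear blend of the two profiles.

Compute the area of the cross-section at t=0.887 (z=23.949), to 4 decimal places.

Area at t=0.887: 9.9192

Cross-section at t=0.887: each vertex is (1-t)·p0[i] + t·p1[i].
  v1: (1-0.887)·(-1.31,3.43) + 0.887·(-3.94,5.16) = (-3.6428,4.9645)
  v2: (1-0.887)·(0.86,-4.15) + 0.887·(-0.59,-5.91) = (-0.4261,-5.7111)
  v3: (1-0.887)·(1.85,-2.9) + 0.887·(1.12,-5.21) = (1.2025,-4.9490)
Shoelace sum Σ(x_i·y_{i+1} − x_{i+1}·y_i):
  i=1: -3.6428·-5.7111 − -0.4261·4.9645 = +22.9202 (running +22.9202)
  i=2: -0.4261·-4.9490 − 1.2025·-5.7111 = +8.9766 (running +31.8967)
  i=3: 1.2025·4.9645 − -3.6428·-4.9490 = -12.0584 (running +19.8383)
Area = |Σ|/2 = |19.8383|/2 = 9.9192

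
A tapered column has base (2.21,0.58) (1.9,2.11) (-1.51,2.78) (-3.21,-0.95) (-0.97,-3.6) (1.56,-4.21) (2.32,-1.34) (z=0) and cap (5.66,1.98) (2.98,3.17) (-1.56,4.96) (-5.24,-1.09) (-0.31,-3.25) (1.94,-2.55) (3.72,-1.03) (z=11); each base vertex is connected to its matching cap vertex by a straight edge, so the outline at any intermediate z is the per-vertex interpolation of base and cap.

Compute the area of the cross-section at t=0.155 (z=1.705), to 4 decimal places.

Cross-section at t=0.155: each vertex is (1-t)·p0[i] + t·p1[i].
  v1: (1-0.155)·(2.21,0.58) + 0.155·(5.66,1.98) = (2.7447,0.7970)
  v2: (1-0.155)·(1.9,2.11) + 0.155·(2.98,3.17) = (2.0674,2.2743)
  v3: (1-0.155)·(-1.51,2.78) + 0.155·(-1.56,4.96) = (-1.5177,3.1179)
  v4: (1-0.155)·(-3.21,-0.95) + 0.155·(-5.24,-1.09) = (-3.5247,-0.9717)
  v5: (1-0.155)·(-0.97,-3.6) + 0.155·(-0.31,-3.25) = (-0.8677,-3.5457)
  v6: (1-0.155)·(1.56,-4.21) + 0.155·(1.94,-2.55) = (1.6189,-3.9527)
  v7: (1-0.155)·(2.32,-1.34) + 0.155·(3.72,-1.03) = (2.5370,-1.2920)
Shoelace sum Σ(x_i·y_{i+1} − x_{i+1}·y_i):
  i=1: 2.7447·2.2743 − 2.0674·0.7970 = +4.5947 (running +4.5947)
  i=2: 2.0674·3.1179 − -1.5177·2.2743 = +9.8978 (running +14.4924)
  i=3: -1.5177·-0.9717 − -3.5247·3.1179 = +12.4643 (running +26.9567)
  i=4: -3.5247·-3.5457 − -0.8677·-0.9717 = +11.6544 (running +38.6111)
  i=5: -0.8677·-3.9527 − 1.6189·-3.5457 = +9.1700 (running +47.7811)
  i=6: 1.6189·-1.2920 − 2.5370·-3.9527 = +7.9365 (running +55.7176)
  i=7: 2.5370·0.7970 − 2.7447·-1.2920 = +5.5681 (running +61.2856)
Area = |Σ|/2 = |61.2856|/2 = 30.6428

Area at t=0.155: 30.6428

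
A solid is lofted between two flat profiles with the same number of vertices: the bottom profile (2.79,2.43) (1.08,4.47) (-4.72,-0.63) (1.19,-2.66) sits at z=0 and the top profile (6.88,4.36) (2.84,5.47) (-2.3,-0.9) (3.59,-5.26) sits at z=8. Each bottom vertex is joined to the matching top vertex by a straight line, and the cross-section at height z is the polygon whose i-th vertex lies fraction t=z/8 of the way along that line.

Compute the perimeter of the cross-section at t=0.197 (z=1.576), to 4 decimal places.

Perimeter at t=0.197: 23.3470

Cross-section at t=0.197: each vertex is (1-t)·p0[i] + t·p1[i].
  v1: (1-0.197)·(2.79,2.43) + 0.197·(6.88,4.36) = (3.5957,2.8102)
  v2: (1-0.197)·(1.08,4.47) + 0.197·(2.84,5.47) = (1.4267,4.6670)
  v3: (1-0.197)·(-4.72,-0.63) + 0.197·(-2.3,-0.9) = (-4.2433,-0.6832)
  v4: (1-0.197)·(1.19,-2.66) + 0.197·(3.59,-5.26) = (1.6628,-3.1722)
Perimeter = Σ |v_{i+1} − v_i|:
  edge 1→2: √(-2.1690² + 1.8568²) = 2.8552 (running 2.8552)
  edge 2→3: √(-5.6700² + -5.3502²) = 7.7957 (running 10.6509)
  edge 3→4: √(5.9061² + -2.4890²) = 6.4091 (running 17.0600)
  edge 4→1: √(1.9329² + 5.9824²) = 6.2869 (running 23.3470)
Perimeter = 23.3470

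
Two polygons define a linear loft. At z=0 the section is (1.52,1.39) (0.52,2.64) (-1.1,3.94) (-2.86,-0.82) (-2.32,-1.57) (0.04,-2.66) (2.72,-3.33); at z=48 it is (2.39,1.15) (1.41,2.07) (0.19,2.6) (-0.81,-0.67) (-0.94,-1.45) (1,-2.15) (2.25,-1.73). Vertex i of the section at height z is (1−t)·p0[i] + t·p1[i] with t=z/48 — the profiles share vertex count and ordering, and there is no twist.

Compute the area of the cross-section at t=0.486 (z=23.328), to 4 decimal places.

Cross-section at t=0.486: each vertex is (1-t)·p0[i] + t·p1[i].
  v1: (1-0.486)·(1.52,1.39) + 0.486·(2.39,1.15) = (1.9428,1.2734)
  v2: (1-0.486)·(0.52,2.64) + 0.486·(1.41,2.07) = (0.9525,2.3630)
  v3: (1-0.486)·(-1.1,3.94) + 0.486·(0.19,2.6) = (-0.4731,3.2888)
  v4: (1-0.486)·(-2.86,-0.82) + 0.486·(-0.81,-0.67) = (-1.8637,-0.7471)
  v5: (1-0.486)·(-2.32,-1.57) + 0.486·(-0.94,-1.45) = (-1.6493,-1.5117)
  v6: (1-0.486)·(0.04,-2.66) + 0.486·(1,-2.15) = (0.5066,-2.4121)
  v7: (1-0.486)·(2.72,-3.33) + 0.486·(2.25,-1.73) = (2.4916,-2.5524)
Shoelace sum Σ(x_i·y_{i+1} − x_{i+1}·y_i):
  i=1: 1.9428·2.3630 − 0.9525·1.2734 = +3.3779 (running +3.3779)
  i=2: 0.9525·3.2888 − -0.4731·2.3630 = +4.2505 (running +7.6284)
  i=3: -0.4731·-0.7471 − -1.8637·3.2888 = +6.4827 (running +14.1111)
  i=4: -1.8637·-1.5117 − -1.6493·-0.7471 = +1.5851 (running +15.6962)
  i=5: -1.6493·-2.4121 − 0.5066·-1.5117 = +4.7441 (running +20.4404)
  i=6: 0.5066·-2.5524 − 2.4916·-2.4121 = +4.7171 (running +25.1575)
  i=7: 2.4916·1.2734 − 1.9428·-2.5524 = +8.1315 (running +33.2890)
Area = |Σ|/2 = |33.2890|/2 = 16.6445

Area at t=0.486: 16.6445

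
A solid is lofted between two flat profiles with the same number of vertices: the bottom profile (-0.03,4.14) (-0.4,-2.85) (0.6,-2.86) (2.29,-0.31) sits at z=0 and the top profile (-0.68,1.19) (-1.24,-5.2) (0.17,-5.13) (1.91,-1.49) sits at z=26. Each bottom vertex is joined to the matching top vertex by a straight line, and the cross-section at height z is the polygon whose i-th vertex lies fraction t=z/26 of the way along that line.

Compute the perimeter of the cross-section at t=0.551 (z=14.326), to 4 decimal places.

Perimeter at t=0.551: 15.7535

Cross-section at t=0.551: each vertex is (1-t)·p0[i] + t·p1[i].
  v1: (1-0.551)·(-0.03,4.14) + 0.551·(-0.68,1.19) = (-0.3882,2.5145)
  v2: (1-0.551)·(-0.4,-2.85) + 0.551·(-1.24,-5.2) = (-0.8628,-4.1448)
  v3: (1-0.551)·(0.6,-2.86) + 0.551·(0.17,-5.13) = (0.3631,-4.1108)
  v4: (1-0.551)·(2.29,-0.31) + 0.551·(1.91,-1.49) = (2.0806,-0.9602)
Perimeter = Σ |v_{i+1} − v_i|:
  edge 1→2: √(-0.4747² + -6.6594²) = 6.6763 (running 6.6763)
  edge 2→3: √(1.2259² + 0.0341²) = 1.2264 (running 7.9027)
  edge 3→4: √(1.7175² + 3.1506²) = 3.5883 (running 11.4910)
  edge 4→1: √(-2.4688² + 3.4747²) = 4.2625 (running 15.7535)
Perimeter = 15.7535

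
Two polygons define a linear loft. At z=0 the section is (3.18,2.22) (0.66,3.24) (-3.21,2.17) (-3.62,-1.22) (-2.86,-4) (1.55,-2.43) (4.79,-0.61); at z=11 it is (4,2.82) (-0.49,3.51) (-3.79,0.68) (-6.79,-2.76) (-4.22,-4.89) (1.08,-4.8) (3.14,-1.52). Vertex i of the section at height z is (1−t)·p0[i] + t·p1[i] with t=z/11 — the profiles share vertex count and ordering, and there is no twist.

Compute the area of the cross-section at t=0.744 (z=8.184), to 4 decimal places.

Area at t=0.744: 54.5803

Cross-section at t=0.744: each vertex is (1-t)·p0[i] + t·p1[i].
  v1: (1-0.744)·(3.18,2.22) + 0.744·(4,2.82) = (3.7901,2.6664)
  v2: (1-0.744)·(0.66,3.24) + 0.744·(-0.49,3.51) = (-0.1956,3.4409)
  v3: (1-0.744)·(-3.21,2.17) + 0.744·(-3.79,0.68) = (-3.6415,1.0614)
  v4: (1-0.744)·(-3.62,-1.22) + 0.744·(-6.79,-2.76) = (-5.9785,-2.3658)
  v5: (1-0.744)·(-2.86,-4) + 0.744·(-4.22,-4.89) = (-3.8718,-4.6622)
  v6: (1-0.744)·(1.55,-2.43) + 0.744·(1.08,-4.8) = (1.2003,-4.1933)
  v7: (1-0.744)·(4.79,-0.61) + 0.744·(3.14,-1.52) = (3.5624,-1.2870)
Shoelace sum Σ(x_i·y_{i+1} − x_{i+1}·y_i):
  i=1: 3.7901·3.4409 − -0.1956·2.6664 = +13.5628 (running +13.5628)
  i=2: -0.1956·1.0614 − -3.6415·3.4409 = +12.3224 (running +25.8852)
  i=3: -3.6415·-2.3658 − -5.9785·1.0614 = +14.9608 (running +40.8459)
  i=4: -5.9785·-4.6622 − -3.8718·-2.3658 = +18.7128 (running +59.5587)
  i=5: -3.8718·-4.1933 − 1.2003·-4.6622 = +21.8318 (running +81.3905)
  i=6: 1.2003·-1.2870 − 3.5624·-4.1933 = +13.3933 (running +94.7838)
  i=7: 3.5624·2.6664 − 3.7901·-1.2870 = +14.3768 (running +109.1606)
Area = |Σ|/2 = |109.1606|/2 = 54.5803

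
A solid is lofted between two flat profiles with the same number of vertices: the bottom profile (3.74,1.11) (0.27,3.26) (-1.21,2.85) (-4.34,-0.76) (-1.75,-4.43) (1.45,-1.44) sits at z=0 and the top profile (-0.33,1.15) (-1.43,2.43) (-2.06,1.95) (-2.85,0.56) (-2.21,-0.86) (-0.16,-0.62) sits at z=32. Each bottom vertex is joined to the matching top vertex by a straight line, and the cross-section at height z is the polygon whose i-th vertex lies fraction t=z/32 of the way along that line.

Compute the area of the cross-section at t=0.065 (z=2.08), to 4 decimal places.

Area at t=0.065: 29.6046

Cross-section at t=0.065: each vertex is (1-t)·p0[i] + t·p1[i].
  v1: (1-0.065)·(3.74,1.11) + 0.065·(-0.33,1.15) = (3.4755,1.1126)
  v2: (1-0.065)·(0.27,3.26) + 0.065·(-1.43,2.43) = (0.1595,3.2060)
  v3: (1-0.065)·(-1.21,2.85) + 0.065·(-2.06,1.95) = (-1.2652,2.7915)
  v4: (1-0.065)·(-4.34,-0.76) + 0.065·(-2.85,0.56) = (-4.2431,-0.6742)
  v5: (1-0.065)·(-1.75,-4.43) + 0.065·(-2.21,-0.86) = (-1.7799,-4.1980)
  v6: (1-0.065)·(1.45,-1.44) + 0.065·(-0.16,-0.62) = (1.3454,-1.3867)
Shoelace sum Σ(x_i·y_{i+1} − x_{i+1}·y_i):
  i=1: 3.4755·3.2060 − 0.1595·1.1126 = +10.9650 (running +10.9650)
  i=2: 0.1595·2.7915 − -1.2652·3.2060 = +4.5017 (running +15.4667)
  i=3: -1.2652·-0.6742 − -4.2431·2.7915 = +12.6978 (running +28.1645)
  i=4: -4.2431·-4.1980 − -1.7799·-0.6742 = +16.6125 (running +44.7770)
  i=5: -1.7799·-1.3867 − 1.3454·-4.1980 = +8.1159 (running +52.8929)
  i=6: 1.3454·1.1126 − 3.4755·-1.3867 = +6.3162 (running +59.2092)
Area = |Σ|/2 = |59.2092|/2 = 29.6046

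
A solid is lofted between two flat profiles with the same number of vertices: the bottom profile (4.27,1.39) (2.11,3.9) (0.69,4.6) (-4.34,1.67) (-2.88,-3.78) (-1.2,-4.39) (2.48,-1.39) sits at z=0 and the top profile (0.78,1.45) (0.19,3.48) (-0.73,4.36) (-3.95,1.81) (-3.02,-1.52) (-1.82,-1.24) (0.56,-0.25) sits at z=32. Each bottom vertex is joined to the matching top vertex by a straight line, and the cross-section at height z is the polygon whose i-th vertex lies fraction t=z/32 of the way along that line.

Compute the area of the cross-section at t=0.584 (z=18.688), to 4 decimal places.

Area at t=0.584: 28.4636

Cross-section at t=0.584: each vertex is (1-t)·p0[i] + t·p1[i].
  v1: (1-0.584)·(4.27,1.39) + 0.584·(0.78,1.45) = (2.2318,1.4250)
  v2: (1-0.584)·(2.11,3.9) + 0.584·(0.19,3.48) = (0.9887,3.6547)
  v3: (1-0.584)·(0.69,4.6) + 0.584·(-0.73,4.36) = (-0.1393,4.4598)
  v4: (1-0.584)·(-4.34,1.67) + 0.584·(-3.95,1.81) = (-4.1122,1.7518)
  v5: (1-0.584)·(-2.88,-3.78) + 0.584·(-3.02,-1.52) = (-2.9618,-2.4602)
  v6: (1-0.584)·(-1.2,-4.39) + 0.584·(-1.82,-1.24) = (-1.5621,-2.5504)
  v7: (1-0.584)·(2.48,-1.39) + 0.584·(0.56,-0.25) = (1.3587,-0.7242)
Shoelace sum Σ(x_i·y_{i+1} − x_{i+1}·y_i):
  i=1: 2.2318·3.6547 − 0.9887·1.4250 = +6.7478 (running +6.7478)
  i=2: 0.9887·4.4598 − -0.1393·3.6547 = +4.9186 (running +11.6663)
  i=3: -0.1393·1.7518 − -4.1122·4.4598 = +18.0959 (running +29.7623)
  i=4: -4.1122·-2.4602 − -2.9618·1.7518 = +15.3051 (running +45.0674)
  i=5: -2.9618·-2.5504 − -1.5621·-2.4602 = +3.7107 (running +48.7781)
  i=6: -1.5621·-0.7242 − 1.3587·-2.5504 = +4.5966 (running +53.3747)
  i=7: 1.3587·1.4250 − 2.2318·-0.7242 = +3.5526 (running +56.9273)
Area = |Σ|/2 = |56.9273|/2 = 28.4636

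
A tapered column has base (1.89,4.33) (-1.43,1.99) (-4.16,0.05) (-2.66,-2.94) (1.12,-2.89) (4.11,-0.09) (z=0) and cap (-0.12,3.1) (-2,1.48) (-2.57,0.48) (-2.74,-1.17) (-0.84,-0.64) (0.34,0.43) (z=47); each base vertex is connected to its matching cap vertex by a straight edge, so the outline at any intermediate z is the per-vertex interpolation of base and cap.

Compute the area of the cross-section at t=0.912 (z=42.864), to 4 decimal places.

Cross-section at t=0.912: each vertex is (1-t)·p0[i] + t·p1[i].
  v1: (1-0.912)·(1.89,4.33) + 0.912·(-0.12,3.1) = (0.0569,3.2082)
  v2: (1-0.912)·(-1.43,1.99) + 0.912·(-2,1.48) = (-1.9498,1.5249)
  v3: (1-0.912)·(-4.16,0.05) + 0.912·(-2.57,0.48) = (-2.7099,0.4422)
  v4: (1-0.912)·(-2.66,-2.94) + 0.912·(-2.74,-1.17) = (-2.7330,-1.3258)
  v5: (1-0.912)·(1.12,-2.89) + 0.912·(-0.84,-0.64) = (-0.6675,-0.8380)
  v6: (1-0.912)·(4.11,-0.09) + 0.912·(0.34,0.43) = (0.6718,0.3842)
Shoelace sum Σ(x_i·y_{i+1} − x_{i+1}·y_i):
  i=1: 0.0569·1.5249 − -1.9498·3.2082 = +6.3423 (running +6.3423)
  i=2: -1.9498·0.4422 − -2.7099·1.5249 = +3.2702 (running +9.6125)
  i=3: -2.7099·-1.3258 − -2.7330·0.4422 = +4.8011 (running +14.4136)
  i=4: -2.7330·-0.8380 − -0.6675·-1.3258 = +1.4052 (running +15.8188)
  i=5: -0.6675·0.3842 − 0.6718·-0.8380 = +0.3064 (running +16.1253)
  i=6: 0.6718·3.2082 − 0.0569·0.3842 = +2.1333 (running +18.2586)
Area = |Σ|/2 = |18.2586|/2 = 9.1293

Area at t=0.912: 9.1293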